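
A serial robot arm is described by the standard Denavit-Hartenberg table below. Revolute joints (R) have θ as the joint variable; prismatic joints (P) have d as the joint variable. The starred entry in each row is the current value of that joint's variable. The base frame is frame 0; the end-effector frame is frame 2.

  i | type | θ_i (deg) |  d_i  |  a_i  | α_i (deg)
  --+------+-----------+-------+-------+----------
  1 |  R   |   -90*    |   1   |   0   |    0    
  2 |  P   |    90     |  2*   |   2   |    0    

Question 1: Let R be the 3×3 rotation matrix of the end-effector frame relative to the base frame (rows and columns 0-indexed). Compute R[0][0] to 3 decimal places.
1.000

End-effector x-axis (col 0 of R) = (1.0000,0.0000,0.0000)
R[0][0] = 1.0000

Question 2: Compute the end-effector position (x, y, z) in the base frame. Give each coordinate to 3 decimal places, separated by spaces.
2.000 0.000 3.000

after link 1: o_1 = (0.0000, 0.0000, 1.0000)
after link 2: o_2 = (2.0000, 0.0000, 3.0000)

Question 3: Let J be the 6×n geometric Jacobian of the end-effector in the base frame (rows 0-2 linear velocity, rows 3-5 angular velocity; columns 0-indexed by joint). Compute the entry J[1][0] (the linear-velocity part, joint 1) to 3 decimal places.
axis z_0 = ẑ; lever o_n−o_0 = (2.0000,0.0000,3.0000)
cross product → J_v[:, 0] = (0.0000,2.0000,0.0000)
J_ω[:, 0] = z_0
entry J[1][0] = 2.0000

2.000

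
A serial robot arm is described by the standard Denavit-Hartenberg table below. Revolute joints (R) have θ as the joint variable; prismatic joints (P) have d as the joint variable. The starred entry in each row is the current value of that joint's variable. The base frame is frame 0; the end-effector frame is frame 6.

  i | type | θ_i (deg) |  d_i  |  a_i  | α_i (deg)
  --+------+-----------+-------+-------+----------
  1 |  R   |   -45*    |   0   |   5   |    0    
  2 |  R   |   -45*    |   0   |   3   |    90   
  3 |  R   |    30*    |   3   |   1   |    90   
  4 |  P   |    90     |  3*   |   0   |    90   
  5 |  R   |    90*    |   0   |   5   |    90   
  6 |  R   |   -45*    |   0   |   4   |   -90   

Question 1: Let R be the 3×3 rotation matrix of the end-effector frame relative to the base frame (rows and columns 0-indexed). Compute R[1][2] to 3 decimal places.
-0.966

End-effector z-axis (col 2 of R) = (0.0000,-0.9659,-0.2588)
R[1][2] = -0.9659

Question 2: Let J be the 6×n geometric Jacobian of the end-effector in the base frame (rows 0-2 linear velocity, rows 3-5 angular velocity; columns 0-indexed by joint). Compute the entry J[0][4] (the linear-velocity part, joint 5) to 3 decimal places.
axis z_4 = (0.0000,-0.8660,0.5000); lever o_n−o_4 = (-0.0000,-1.4647,-8.1938)
cross product → J_v[:, 4] = (7.8284,0.0000,-0.0000)
J_ω[:, 4] = z_4
entry J[0][4] = 7.8284

7.828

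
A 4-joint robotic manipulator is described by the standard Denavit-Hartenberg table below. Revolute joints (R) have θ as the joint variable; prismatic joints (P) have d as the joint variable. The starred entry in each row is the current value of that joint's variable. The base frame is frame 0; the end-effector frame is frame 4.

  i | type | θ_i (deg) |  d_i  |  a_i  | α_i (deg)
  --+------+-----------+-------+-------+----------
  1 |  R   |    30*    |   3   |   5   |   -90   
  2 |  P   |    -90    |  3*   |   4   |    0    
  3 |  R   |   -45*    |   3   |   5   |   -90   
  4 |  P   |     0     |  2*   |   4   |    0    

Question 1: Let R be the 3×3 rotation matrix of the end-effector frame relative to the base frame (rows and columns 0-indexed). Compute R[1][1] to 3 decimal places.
End-effector y-axis (col 1 of R) = (0.5000,-0.8660,-0.0000)
R[1][1] = -0.8660

-0.866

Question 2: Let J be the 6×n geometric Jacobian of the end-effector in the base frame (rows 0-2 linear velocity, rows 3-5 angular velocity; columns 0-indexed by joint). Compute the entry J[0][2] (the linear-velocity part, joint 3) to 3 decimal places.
6.736

axis z_2 = (-0.5000,0.8660,0.0000); lever o_n−o_2 = (-5.7866,0.1232,7.7782)
cross product → J_v[:, 2] = (6.7361,3.8891,4.9497)
J_ω[:, 2] = z_2
entry J[0][2] = 6.7361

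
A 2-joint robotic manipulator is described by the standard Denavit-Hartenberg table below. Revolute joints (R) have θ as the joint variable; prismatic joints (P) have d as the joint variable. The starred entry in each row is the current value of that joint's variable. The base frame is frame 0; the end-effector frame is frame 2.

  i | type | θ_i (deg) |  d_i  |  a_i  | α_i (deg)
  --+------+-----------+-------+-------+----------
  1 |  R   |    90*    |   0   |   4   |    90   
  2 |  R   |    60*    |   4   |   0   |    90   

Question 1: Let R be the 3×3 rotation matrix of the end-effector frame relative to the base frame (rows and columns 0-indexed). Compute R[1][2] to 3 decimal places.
End-effector z-axis (col 2 of R) = (0.0000,0.8660,-0.5000)
R[1][2] = 0.8660

0.866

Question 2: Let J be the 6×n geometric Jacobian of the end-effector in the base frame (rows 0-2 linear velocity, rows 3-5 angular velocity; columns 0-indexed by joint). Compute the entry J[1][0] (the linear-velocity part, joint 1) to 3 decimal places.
4.000

axis z_0 = ẑ; lever o_n−o_0 = (4.0000,4.0000,0.0000)
cross product → J_v[:, 0] = (-4.0000,4.0000,0.0000)
J_ω[:, 0] = z_0
entry J[1][0] = 4.0000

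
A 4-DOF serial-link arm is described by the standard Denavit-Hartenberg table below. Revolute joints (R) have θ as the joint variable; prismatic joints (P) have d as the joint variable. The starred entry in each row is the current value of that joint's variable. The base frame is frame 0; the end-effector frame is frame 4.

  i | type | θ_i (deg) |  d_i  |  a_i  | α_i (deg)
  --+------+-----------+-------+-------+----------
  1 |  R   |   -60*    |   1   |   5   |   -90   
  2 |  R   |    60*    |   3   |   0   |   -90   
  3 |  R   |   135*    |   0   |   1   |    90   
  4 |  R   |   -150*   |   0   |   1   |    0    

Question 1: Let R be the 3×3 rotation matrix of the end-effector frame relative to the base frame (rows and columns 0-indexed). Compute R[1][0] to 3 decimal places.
End-effector x-axis (col 0 of R) = (0.8999,-0.3340,-0.2803)
R[1][0] = -0.3340

-0.334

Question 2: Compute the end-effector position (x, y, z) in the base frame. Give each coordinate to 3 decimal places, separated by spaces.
5.209 -3.211 1.332

after link 1: o_1 = (2.5000, -4.3301, 1.0000)
after link 2: o_2 = (5.0981, -2.8301, 1.0000)
after link 3: o_3 = (4.3089, -2.8775, 1.6124)
after link 4: o_4 = (5.2089, -3.2115, 1.3320)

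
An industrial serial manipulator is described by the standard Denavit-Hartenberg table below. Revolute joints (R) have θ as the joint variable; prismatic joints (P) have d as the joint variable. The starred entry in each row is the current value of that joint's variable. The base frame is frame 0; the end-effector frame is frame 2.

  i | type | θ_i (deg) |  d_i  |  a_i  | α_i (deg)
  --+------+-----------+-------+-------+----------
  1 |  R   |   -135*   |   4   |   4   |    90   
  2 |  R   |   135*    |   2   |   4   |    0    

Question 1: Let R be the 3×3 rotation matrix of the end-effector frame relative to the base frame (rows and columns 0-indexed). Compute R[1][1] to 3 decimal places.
0.500

End-effector y-axis (col 1 of R) = (0.5000,0.5000,-0.7071)
R[1][1] = 0.5000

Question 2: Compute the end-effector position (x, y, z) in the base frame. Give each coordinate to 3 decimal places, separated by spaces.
after link 1: o_1 = (-2.8284, -2.8284, 4.0000)
after link 2: o_2 = (-2.2426, 0.5858, 6.8284)

-2.243 0.586 6.828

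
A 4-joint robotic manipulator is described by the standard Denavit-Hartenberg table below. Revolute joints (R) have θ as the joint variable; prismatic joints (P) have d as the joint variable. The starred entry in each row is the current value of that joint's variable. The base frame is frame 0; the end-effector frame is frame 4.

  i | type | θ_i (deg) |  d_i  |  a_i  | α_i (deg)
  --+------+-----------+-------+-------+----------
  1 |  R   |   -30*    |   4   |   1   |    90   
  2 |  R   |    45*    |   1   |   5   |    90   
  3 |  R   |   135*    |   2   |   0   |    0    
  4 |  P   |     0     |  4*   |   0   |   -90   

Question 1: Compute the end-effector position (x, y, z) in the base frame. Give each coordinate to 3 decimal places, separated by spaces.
7.102 -5.255 3.293

after link 1: o_1 = (0.8660, -0.5000, 4.0000)
after link 2: o_2 = (3.4279, -3.1338, 7.5355)
after link 3: o_3 = (4.6526, -3.8409, 6.1213)
after link 4: o_4 = (7.1021, -5.2551, 3.2929)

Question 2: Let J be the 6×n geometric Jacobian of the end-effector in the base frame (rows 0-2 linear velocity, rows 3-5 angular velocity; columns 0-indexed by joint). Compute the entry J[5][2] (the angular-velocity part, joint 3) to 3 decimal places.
-0.707

axis z_2 = (0.6124,-0.3536,-0.7071); lever o_n−o_2 = (3.6742,-2.1213,-4.2426)
cross product → J_v[:, 2] = (0.0000,0.0000,-0.0000)
J_ω[:, 2] = z_2
entry J[5][2] = -0.7071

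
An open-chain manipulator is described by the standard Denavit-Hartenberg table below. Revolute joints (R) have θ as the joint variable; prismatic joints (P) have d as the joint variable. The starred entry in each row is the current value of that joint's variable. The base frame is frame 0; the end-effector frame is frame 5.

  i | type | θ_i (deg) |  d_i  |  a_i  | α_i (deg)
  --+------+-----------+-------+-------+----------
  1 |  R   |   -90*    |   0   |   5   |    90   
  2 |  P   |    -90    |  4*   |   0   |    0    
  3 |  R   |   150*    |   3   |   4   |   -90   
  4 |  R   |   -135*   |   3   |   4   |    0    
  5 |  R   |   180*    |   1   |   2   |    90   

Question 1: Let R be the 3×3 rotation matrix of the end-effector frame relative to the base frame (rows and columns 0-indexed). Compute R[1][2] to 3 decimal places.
-0.354

End-effector z-axis (col 2 of R) = (-0.7071,-0.3536,0.6124)
R[1][2] = -0.3536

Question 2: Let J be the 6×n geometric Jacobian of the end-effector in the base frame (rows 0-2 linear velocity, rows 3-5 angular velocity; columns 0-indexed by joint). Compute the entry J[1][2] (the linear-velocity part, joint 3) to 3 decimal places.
4.239

axis z_2 = (-1.0000,-0.0000,0.0000); lever o_n−o_2 = (-4.4142,2.1712,4.2394)
cross product → J_v[:, 2] = (-0.0000,4.2394,-2.1712)
J_ω[:, 2] = z_2
entry J[1][2] = 4.2394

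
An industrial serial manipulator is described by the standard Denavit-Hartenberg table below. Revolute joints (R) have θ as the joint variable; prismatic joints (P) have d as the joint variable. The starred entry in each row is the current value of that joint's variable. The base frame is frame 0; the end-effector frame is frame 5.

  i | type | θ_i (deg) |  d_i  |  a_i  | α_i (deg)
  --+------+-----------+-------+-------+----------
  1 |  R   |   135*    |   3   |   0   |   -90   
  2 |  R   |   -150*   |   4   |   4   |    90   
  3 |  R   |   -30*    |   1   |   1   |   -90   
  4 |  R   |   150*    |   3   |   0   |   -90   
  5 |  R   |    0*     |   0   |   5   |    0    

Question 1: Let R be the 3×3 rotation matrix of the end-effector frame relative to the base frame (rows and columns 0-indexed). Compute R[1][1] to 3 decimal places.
0.919

End-effector y-axis (col 1 of R) = (0.3062,0.9186,-0.2500)
R[1][1] = 0.9186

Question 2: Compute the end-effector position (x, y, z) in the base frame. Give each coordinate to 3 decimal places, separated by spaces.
-4.771 -6.915 5.607

after link 1: o_1 = (0.0000, 0.0000, 3.0000)
after link 2: o_2 = (-0.3789, -5.2779, 5.0000)
after link 3: o_3 = (0.8585, -5.8082, 4.5670)
after link 4: o_4 = (-0.0601, -8.5639, 5.3170)
after link 5: o_5 = (-4.7713, -6.9146, 5.6071)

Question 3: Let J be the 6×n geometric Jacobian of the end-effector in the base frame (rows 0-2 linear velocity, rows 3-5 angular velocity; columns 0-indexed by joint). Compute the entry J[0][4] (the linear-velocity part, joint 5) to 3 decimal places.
axis z_4 = (-0.1358,-0.2178,-0.9665); lever o_n−o_4 = (-4.7112,1.6493,0.2901)
cross product → J_v[:, 4] = (1.5309,4.5928,-1.2500)
J_ω[:, 4] = z_4
entry J[0][4] = 1.5309

1.531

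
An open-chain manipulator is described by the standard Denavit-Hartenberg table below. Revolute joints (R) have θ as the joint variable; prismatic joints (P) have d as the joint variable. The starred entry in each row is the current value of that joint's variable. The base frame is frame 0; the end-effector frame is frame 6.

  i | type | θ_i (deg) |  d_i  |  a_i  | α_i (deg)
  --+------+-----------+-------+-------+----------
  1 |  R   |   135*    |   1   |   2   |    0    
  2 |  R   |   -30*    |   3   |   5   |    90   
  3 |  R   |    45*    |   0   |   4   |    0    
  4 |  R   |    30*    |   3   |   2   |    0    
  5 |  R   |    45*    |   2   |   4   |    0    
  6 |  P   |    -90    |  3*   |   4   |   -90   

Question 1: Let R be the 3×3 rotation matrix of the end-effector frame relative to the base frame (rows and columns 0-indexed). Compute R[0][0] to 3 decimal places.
-0.224

End-effector x-axis (col 0 of R) = (-0.2241,0.8365,0.5000)
R[0][0] = -0.2241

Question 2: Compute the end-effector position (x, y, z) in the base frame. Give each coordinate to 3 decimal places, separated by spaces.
after link 1: o_1 = (-1.4142, 1.4142, 1.0000)
after link 2: o_2 = (-2.7083, 6.2438, 4.0000)
after link 3: o_3 = (-3.4404, 8.9759, 6.8284)
after link 4: o_4 = (-0.6766, 10.2524, 8.7603)
after link 5: o_5 = (1.7729, 8.8381, 12.2244)
after link 6: o_6 = (3.7741, 12.9607, 14.2244)

3.774 12.961 14.224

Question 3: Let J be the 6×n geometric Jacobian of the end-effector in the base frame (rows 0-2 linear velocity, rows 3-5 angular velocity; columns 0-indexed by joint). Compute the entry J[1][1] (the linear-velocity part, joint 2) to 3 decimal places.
axis z_1 = (0.0000,0.0000,1.0000); lever o_n−o_1 = (5.1883,11.5464,13.2244)
cross product → J_v[:, 1] = (-11.5464,5.1883,0.0000)
J_ω[:, 1] = z_1
entry J[1][1] = 5.1883

5.188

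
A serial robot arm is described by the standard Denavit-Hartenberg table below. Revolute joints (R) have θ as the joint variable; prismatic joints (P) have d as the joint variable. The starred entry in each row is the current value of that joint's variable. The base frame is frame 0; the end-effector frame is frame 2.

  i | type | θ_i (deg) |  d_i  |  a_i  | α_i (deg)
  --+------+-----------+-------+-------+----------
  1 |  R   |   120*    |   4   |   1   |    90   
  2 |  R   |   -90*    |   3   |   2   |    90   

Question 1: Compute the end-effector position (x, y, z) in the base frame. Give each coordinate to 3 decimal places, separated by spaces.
after link 1: o_1 = (-0.5000, 0.8660, 4.0000)
after link 2: o_2 = (2.0981, 2.3660, 2.0000)

2.098 2.366 2.000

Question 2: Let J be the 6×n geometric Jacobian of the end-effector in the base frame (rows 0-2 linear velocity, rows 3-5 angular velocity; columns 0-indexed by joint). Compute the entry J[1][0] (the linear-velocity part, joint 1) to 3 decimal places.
axis z_0 = ẑ; lever o_n−o_0 = (2.0981,2.3660,2.0000)
cross product → J_v[:, 0] = (-2.3660,2.0981,0.0000)
J_ω[:, 0] = z_0
entry J[1][0] = 2.0981

2.098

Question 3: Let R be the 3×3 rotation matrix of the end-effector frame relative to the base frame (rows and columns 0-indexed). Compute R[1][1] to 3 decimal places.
0.500

End-effector y-axis (col 1 of R) = (0.8660,0.5000,0.0000)
R[1][1] = 0.5000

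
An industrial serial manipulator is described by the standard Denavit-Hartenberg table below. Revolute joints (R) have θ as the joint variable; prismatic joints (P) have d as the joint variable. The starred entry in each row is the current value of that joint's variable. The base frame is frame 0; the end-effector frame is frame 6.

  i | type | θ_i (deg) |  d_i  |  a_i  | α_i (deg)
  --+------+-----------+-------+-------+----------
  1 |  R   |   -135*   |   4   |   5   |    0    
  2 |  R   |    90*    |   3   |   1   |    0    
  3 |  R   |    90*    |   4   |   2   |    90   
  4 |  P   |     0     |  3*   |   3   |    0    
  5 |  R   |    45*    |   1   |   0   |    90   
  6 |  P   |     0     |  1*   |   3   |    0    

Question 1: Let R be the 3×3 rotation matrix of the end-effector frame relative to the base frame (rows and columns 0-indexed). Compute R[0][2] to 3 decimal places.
0.500

End-effector z-axis (col 2 of R) = (0.5000,0.5000,-0.7071)
R[0][2] = 0.5000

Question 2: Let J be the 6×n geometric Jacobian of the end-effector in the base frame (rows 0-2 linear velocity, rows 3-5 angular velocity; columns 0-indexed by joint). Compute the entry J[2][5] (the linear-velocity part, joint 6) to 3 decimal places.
-0.707

prismatic axis z_5 = (0.5000,0.5000,-0.7071)
J_v[:, 5] = z_5; J_ω[:, 5] = (0,0,0)
entry J[2][5] = -0.7071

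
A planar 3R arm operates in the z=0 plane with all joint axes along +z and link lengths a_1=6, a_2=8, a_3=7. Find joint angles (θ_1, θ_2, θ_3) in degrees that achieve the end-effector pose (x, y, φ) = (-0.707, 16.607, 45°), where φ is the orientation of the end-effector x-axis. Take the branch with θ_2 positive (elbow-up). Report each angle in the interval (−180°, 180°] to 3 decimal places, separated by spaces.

90.003 44.993 -89.996

wrist centre = target − a_3·(cos φ, sin φ) = (-5.6567, 11.6573)
cos θ_2 = (167.8903−6²−8²)/(2·6·8) = 0.7072; θ_2 = 44.9932° (elbow-up)
β = atan2(11.6573,-5.6567) = 115.8852°; ψ = atan2(5.6562,11.6575) = 25.8825°
θ_1 = β − ψ = 90.0028°
θ_3 = φ − θ_1 − θ_2 = -89.9960° (wrapped to (-180°,180°])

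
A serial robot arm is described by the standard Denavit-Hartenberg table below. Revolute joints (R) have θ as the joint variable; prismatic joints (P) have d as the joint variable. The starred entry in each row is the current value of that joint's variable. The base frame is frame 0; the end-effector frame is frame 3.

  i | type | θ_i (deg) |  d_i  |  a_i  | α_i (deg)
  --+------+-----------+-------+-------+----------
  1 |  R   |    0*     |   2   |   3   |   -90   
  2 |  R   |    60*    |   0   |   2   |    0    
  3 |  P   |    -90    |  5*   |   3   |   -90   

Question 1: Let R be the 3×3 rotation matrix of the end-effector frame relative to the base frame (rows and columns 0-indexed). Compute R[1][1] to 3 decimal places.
End-effector y-axis (col 1 of R) = (0.0000,-1.0000,-0.0000)
R[1][1] = -1.0000

-1.000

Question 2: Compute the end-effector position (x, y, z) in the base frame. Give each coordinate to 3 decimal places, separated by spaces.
after link 1: o_1 = (3.0000, 0.0000, 2.0000)
after link 2: o_2 = (4.0000, 0.0000, 0.2679)
after link 3: o_3 = (6.5981, 5.0000, 1.7679)

6.598 5.000 1.768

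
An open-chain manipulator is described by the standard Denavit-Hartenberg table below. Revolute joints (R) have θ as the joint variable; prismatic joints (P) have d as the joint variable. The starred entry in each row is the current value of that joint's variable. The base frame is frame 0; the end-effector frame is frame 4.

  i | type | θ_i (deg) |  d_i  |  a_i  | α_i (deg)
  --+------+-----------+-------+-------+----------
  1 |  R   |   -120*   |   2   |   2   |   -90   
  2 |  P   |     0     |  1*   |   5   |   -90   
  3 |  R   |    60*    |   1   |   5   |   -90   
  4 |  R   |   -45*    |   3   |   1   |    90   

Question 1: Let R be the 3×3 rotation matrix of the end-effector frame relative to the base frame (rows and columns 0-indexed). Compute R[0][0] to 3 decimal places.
End-effector x-axis (col 0 of R) = (-0.7071,-0.0000,-0.7071)
R[0][0] = -0.7071

-0.707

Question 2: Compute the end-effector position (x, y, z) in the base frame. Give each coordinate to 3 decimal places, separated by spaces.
-8.341 -3.562 0.293

after link 1: o_1 = (-1.0000, -1.7321, 2.0000)
after link 2: o_2 = (-2.6340, -6.5622, 2.0000)
after link 3: o_3 = (-7.6340, -6.5622, 1.0000)
after link 4: o_4 = (-8.3411, -3.5622, 0.2929)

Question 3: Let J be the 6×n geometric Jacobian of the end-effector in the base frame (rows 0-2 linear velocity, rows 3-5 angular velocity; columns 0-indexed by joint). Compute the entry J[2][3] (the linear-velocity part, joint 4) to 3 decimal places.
0.707

axis z_3 = (-0.0000,1.0000,-0.0000); lever o_n−o_3 = (-0.7071,3.0000,-0.7071)
cross product → J_v[:, 3] = (-0.7071,-0.0000,0.7071)
J_ω[:, 3] = z_3
entry J[2][3] = 0.7071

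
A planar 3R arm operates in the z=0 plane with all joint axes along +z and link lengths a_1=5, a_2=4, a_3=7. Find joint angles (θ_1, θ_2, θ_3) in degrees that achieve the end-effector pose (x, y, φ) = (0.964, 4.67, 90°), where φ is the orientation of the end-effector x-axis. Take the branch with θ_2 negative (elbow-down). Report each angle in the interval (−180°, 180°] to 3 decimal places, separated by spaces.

-15.046 -150.002 -104.951

wrist centre = target − a_3·(cos φ, sin φ) = (0.9640, -2.3300)
cos θ_2 = (6.3582−5²−4²)/(2·5·4) = -0.8660; θ_2 = -150.0023° (elbow-down)
β = atan2(-2.3300,0.9640) = -67.5235°; ψ = atan2(-1.9999,1.5358) = -52.4771°
θ_1 = β − ψ = -15.0464°
θ_3 = φ − θ_1 − θ_2 = -104.9514° (wrapped to (-180°,180°])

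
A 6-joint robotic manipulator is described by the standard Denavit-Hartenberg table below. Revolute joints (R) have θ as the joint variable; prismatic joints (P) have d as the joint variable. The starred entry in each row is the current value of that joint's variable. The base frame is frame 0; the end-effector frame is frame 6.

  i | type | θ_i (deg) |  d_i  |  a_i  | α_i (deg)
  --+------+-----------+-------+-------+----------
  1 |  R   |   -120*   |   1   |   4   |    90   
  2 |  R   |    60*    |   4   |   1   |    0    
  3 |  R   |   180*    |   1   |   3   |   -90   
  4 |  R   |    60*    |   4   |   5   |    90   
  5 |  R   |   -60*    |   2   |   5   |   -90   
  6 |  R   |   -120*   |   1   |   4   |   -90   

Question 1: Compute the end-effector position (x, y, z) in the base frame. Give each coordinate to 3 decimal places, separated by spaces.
-1.391 0.296 -8.971

after link 1: o_1 = (-2.0000, -3.4641, 1.0000)
after link 2: o_2 = (-5.7141, -1.8971, 1.8660)
after link 3: o_3 = (-5.8301, -0.0981, -0.7321)
after link 4: o_4 = (-3.1872, -4.1806, -4.8971)
after link 5: o_5 = (0.4423, -0.2243, -5.3146)
after link 6: o_6 = (-1.3914, 0.2958, -8.9707)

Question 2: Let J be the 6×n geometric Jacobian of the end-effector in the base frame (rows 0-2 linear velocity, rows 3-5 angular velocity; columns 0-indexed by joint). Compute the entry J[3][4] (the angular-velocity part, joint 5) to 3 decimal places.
-0.217

axis z_4 = (-0.2165,0.6250,-0.7500); lever o_n−o_4 = (1.7958,4.4764,-4.0736)
cross product → J_v[:, 4] = (0.8113,-2.2288,-2.0915)
J_ω[:, 4] = z_4
entry J[3][4] = -0.2165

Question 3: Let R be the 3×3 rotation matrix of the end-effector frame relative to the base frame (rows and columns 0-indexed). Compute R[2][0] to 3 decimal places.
End-effector x-axis (col 0 of R) = (-0.5938,0.2706,-0.7578)
R[2][0] = -0.7578

-0.758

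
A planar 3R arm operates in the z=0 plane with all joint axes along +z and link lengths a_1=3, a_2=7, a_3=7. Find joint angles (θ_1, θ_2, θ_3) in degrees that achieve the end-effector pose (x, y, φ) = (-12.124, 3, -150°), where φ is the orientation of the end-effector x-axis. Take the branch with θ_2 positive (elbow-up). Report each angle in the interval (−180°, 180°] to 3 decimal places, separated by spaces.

89.993 60.007 60.000

wrist centre = target − a_3·(cos φ, sin φ) = (-6.0618, 6.5000)
cos θ_2 = (78.9957−3²−7²)/(2·3·7) = 0.4999; θ_2 = 60.0068° (elbow-up)
β = atan2(6.5000,-6.0618) = 133.0022°; ψ = atan2(6.0626,6.4993) = 43.0090°
θ_1 = β − ψ = 89.9932°
θ_3 = φ − θ_1 − θ_2 = 60.0000° (wrapped to (-180°,180°])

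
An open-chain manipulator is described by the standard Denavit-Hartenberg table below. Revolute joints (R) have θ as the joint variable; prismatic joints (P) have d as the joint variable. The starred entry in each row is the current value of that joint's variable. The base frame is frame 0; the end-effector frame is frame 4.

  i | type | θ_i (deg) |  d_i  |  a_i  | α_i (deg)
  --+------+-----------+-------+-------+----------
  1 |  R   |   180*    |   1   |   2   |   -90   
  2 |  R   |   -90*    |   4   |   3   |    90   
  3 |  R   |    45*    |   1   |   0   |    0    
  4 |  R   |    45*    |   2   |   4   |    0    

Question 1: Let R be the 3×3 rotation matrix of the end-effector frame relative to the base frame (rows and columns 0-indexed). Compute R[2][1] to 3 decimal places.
-1.000

End-effector y-axis (col 1 of R) = (0.0000,-0.0000,-1.0000)
R[2][1] = -1.0000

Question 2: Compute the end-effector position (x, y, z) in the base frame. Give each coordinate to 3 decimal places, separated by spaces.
1.000 -8.000 4.000

after link 1: o_1 = (-2.0000, 0.0000, 1.0000)
after link 2: o_2 = (-2.0000, -4.0000, 4.0000)
after link 3: o_3 = (-1.0000, -4.0000, 4.0000)
after link 4: o_4 = (1.0000, -8.0000, 4.0000)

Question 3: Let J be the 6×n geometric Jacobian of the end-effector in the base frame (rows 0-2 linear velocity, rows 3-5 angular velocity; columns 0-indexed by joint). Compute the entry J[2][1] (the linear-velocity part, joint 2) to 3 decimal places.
axis z_1 = (-0.0000,-1.0000,0.0000); lever o_n−o_1 = (3.0000,-8.0000,3.0000)
cross product → J_v[:, 1] = (-3.0000,0.0000,3.0000)
J_ω[:, 1] = z_1
entry J[2][1] = 3.0000

3.000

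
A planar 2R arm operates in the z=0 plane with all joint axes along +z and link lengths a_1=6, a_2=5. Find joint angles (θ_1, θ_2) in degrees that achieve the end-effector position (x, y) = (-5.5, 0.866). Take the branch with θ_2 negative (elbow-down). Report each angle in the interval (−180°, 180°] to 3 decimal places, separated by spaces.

cos θ_2 = (31.0000−6²−5²)/(2·6·5) = -0.5000; θ_2 = -120.0000° (elbow-down)
β = atan2(0.8660,-5.5000) = 171.0520°; ψ = atan2(-4.3301,3.5000) = -51.0517°
θ_1 = β − ψ = 222.1037°

-137.896 -120.000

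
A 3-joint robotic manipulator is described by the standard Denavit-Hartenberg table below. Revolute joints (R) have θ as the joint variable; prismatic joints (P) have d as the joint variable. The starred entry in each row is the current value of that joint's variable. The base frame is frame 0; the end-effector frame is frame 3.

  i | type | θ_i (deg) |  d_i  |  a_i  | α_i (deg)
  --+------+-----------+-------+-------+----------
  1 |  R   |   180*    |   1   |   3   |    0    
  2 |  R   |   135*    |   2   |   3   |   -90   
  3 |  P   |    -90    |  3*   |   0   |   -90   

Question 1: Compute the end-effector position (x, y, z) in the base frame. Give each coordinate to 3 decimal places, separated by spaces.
1.243 -0.000 3.000

after link 1: o_1 = (-3.0000, 0.0000, 1.0000)
after link 2: o_2 = (-0.8787, -2.1213, 3.0000)
after link 3: o_3 = (1.2426, -0.0000, 3.0000)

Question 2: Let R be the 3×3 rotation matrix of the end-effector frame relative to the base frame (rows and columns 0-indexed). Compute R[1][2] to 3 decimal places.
End-effector z-axis (col 2 of R) = (0.7071,-0.7071,-0.0000)
R[1][2] = -0.7071

-0.707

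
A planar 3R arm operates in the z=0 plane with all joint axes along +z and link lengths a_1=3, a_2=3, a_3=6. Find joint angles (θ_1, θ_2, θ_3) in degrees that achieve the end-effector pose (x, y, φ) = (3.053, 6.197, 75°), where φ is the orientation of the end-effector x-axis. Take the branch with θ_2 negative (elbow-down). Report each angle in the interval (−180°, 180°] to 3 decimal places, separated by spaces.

wrist centre = target − a_3·(cos φ, sin φ) = (1.5001, 0.4014)
cos θ_2 = (2.4114−3²−3²)/(2·3·3) = -0.8660; θ_2 = -150.0008° (elbow-down)
β = atan2(0.4014,1.5001) = 14.9821°; ψ = atan2(-1.5000,0.4019) = -75.0004°
θ_1 = β − ψ = 89.9825°
θ_3 = φ − θ_1 − θ_2 = 135.0183° (wrapped to (-180°,180°])

89.983 -150.001 135.018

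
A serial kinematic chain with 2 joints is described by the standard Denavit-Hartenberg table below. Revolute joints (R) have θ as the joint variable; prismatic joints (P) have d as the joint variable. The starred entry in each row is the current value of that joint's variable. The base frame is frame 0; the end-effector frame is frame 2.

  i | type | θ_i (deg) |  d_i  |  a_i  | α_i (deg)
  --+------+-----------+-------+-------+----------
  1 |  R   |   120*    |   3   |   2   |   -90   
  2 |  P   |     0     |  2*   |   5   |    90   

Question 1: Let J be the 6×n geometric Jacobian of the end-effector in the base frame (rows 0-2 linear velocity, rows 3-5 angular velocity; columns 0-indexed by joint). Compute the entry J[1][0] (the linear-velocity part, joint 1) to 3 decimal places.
axis z_0 = ẑ; lever o_n−o_0 = (-5.2321,5.0622,3.0000)
cross product → J_v[:, 0] = (-5.0622,-5.2321,0.0000)
J_ω[:, 0] = z_0
entry J[1][0] = -5.2321

-5.232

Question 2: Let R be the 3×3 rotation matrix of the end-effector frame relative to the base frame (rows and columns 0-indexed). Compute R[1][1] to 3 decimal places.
End-effector y-axis (col 1 of R) = (-0.8660,-0.5000,0.0000)
R[1][1] = -0.5000

-0.500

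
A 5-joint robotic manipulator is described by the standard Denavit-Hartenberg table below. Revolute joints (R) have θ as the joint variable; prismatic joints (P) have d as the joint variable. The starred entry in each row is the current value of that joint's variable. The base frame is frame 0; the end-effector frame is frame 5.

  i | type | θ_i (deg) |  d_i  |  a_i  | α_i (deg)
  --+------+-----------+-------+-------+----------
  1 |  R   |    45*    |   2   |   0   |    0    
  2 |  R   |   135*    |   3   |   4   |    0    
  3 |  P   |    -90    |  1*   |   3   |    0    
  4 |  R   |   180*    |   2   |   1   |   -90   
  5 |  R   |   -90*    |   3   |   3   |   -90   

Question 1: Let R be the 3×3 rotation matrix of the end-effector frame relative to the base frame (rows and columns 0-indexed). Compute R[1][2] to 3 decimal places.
-1.000

End-effector z-axis (col 2 of R) = (-0.0000,-1.0000,-0.0000)
R[1][2] = -1.0000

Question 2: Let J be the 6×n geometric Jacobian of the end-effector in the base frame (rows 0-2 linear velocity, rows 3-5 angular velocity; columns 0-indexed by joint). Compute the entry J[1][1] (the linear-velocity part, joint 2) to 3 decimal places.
-1.000

axis z_1 = (0.0000,0.0000,1.0000); lever o_n−o_1 = (-1.0000,2.0000,9.0000)
cross product → J_v[:, 1] = (-2.0000,-1.0000,0.0000)
J_ω[:, 1] = z_1
entry J[1][1] = -1.0000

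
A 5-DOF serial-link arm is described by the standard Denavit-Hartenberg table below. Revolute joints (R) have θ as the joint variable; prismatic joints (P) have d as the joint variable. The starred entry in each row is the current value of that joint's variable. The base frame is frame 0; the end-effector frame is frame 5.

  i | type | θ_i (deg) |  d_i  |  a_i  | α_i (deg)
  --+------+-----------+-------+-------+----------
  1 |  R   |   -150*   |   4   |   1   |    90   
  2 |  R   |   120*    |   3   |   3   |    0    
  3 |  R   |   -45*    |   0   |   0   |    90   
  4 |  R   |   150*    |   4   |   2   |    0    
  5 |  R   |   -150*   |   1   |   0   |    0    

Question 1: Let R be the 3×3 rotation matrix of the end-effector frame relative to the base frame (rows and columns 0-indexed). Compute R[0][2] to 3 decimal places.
-0.837

End-effector z-axis (col 2 of R) = (-0.8365,-0.4830,-0.2588)
R[0][2] = -0.8365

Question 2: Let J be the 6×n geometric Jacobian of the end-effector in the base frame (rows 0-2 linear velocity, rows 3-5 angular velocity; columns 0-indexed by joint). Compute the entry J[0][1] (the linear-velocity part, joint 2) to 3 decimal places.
-0.320

axis z_1 = (-0.5000,0.8660,0.0000); lever o_n−o_1 = (-4.4953,2.0234,-0.3691)
cross product → J_v[:, 1] = (-0.3196,-0.1845,2.8813)
J_ω[:, 1] = z_1
entry J[0][1] = -0.3196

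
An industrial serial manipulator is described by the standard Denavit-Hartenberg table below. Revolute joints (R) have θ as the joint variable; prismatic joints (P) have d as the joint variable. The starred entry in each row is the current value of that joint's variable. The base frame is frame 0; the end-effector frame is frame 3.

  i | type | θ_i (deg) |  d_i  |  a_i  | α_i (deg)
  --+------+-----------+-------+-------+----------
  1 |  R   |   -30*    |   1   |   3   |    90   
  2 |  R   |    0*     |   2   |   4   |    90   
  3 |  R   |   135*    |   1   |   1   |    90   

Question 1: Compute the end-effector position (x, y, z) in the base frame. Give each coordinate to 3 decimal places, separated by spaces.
after link 1: o_1 = (2.5981, -1.5000, 1.0000)
after link 2: o_2 = (5.0622, -5.2321, 1.0000)
after link 3: o_3 = (4.0963, -5.4909, 0.0000)

4.096 -5.491 0.000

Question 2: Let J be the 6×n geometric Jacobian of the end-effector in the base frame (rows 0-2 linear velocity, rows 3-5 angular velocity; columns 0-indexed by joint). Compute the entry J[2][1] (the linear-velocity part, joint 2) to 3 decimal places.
axis z_1 = (-0.5000,-0.8660,0.0000); lever o_n−o_1 = (1.4982,-3.9909,-1.0000)
cross product → J_v[:, 1] = (0.8660,-0.5000,3.2929)
J_ω[:, 1] = z_1
entry J[2][1] = 3.2929

3.293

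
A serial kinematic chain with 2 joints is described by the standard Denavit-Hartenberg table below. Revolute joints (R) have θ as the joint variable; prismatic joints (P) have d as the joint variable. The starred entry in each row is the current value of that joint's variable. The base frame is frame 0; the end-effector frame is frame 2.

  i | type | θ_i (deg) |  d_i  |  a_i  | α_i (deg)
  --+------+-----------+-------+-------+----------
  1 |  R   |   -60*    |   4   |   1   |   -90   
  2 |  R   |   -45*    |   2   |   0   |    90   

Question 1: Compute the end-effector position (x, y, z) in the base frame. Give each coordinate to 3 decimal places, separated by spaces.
after link 1: o_1 = (0.5000, -0.8660, 4.0000)
after link 2: o_2 = (2.2321, 0.1340, 4.0000)

2.232 0.134 4.000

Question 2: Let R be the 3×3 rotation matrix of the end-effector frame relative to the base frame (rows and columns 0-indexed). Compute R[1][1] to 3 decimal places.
End-effector y-axis (col 1 of R) = (0.8660,0.5000,0.0000)
R[1][1] = 0.5000

0.500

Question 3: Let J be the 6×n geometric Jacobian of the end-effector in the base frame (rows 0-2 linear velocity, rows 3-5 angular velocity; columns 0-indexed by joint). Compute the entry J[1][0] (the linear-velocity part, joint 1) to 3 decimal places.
axis z_0 = ẑ; lever o_n−o_0 = (2.2321,0.1340,4.0000)
cross product → J_v[:, 0] = (-0.1340,2.2321,0.0000)
J_ω[:, 0] = z_0
entry J[1][0] = 2.2321

2.232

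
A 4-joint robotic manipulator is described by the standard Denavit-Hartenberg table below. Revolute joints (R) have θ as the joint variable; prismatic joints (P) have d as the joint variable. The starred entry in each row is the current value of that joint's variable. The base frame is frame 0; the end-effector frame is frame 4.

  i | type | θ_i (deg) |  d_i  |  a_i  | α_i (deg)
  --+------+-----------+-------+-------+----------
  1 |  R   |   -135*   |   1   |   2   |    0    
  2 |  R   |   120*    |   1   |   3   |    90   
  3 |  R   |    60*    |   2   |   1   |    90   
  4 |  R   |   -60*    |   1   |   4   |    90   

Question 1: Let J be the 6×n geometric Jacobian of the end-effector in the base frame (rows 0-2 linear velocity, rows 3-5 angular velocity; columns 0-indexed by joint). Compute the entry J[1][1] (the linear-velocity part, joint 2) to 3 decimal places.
5.562

axis z_1 = (0.0000,0.0000,1.0000); lever o_n−o_1 = (5.5621,0.0254,3.0981)
cross product → J_v[:, 1] = (-0.0254,5.5621,0.0000)
J_ω[:, 1] = z_1
entry J[1][1] = 5.5621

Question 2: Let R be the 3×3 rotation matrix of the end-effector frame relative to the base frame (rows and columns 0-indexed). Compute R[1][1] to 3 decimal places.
-0.224

End-effector y-axis (col 1 of R) = (0.8365,-0.2241,-0.5000)
R[1][1] = -0.2241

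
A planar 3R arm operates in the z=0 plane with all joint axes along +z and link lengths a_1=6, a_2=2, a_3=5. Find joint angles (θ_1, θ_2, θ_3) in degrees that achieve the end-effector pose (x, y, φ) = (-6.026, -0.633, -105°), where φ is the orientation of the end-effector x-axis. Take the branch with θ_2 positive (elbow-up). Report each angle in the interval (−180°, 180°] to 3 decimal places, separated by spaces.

119.997 89.994 45.010

wrist centre = target − a_3·(cos φ, sin φ) = (-4.7319, 4.1966)
cos θ_2 = (40.0026−6²−2²)/(2·6·2) = 0.0001; θ_2 = 89.9937° (elbow-up)
β = atan2(4.1966,-4.7319) = 138.4308°; ψ = atan2(2.0000,6.0002) = 18.4343°
θ_1 = β − ψ = 119.9965°
θ_3 = φ − θ_1 − θ_2 = 45.0097° (wrapped to (-180°,180°])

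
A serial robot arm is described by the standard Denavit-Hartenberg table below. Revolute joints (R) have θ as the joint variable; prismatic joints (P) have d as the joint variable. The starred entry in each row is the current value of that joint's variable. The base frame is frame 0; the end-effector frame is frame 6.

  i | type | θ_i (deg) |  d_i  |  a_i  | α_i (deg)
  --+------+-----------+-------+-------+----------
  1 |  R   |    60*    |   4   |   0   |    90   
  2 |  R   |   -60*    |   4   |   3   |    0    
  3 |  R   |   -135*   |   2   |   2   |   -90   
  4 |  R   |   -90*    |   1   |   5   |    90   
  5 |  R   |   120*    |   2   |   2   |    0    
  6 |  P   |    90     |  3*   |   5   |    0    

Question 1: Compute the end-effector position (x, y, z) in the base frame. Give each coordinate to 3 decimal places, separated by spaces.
7.079 0.922 0.401

after link 1: o_1 = (0.0000, 0.0000, 4.0000)
after link 2: o_2 = (4.2141, -0.7010, 1.4019)
after link 3: o_3 = (4.9802, -3.3740, 1.9196)
after link 4: o_4 = (9.1809, -6.0981, 0.9536)
after link 5: o_5 = (9.0567, -4.3133, -1.2370)
after link 6: o_6 = (7.0791, 0.9216, 0.4013)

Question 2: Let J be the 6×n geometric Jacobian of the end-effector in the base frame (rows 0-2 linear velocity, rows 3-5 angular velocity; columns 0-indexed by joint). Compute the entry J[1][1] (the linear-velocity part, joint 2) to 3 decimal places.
3.117

axis z_1 = (0.8660,-0.5000,0.0000); lever o_n−o_1 = (7.0791,0.9216,-3.5987)
cross product → J_v[:, 1] = (1.7993,3.1165,4.3377)
J_ω[:, 1] = z_1
entry J[1][1] = 3.1165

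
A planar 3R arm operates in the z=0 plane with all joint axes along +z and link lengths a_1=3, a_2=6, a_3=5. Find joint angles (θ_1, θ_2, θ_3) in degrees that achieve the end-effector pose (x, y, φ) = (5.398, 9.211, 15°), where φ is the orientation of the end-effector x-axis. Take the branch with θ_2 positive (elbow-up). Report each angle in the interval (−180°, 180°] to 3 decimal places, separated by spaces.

wrist centre = target − a_3·(cos φ, sin φ) = (0.5684, 7.9169)
cos θ_2 = (63.0004−3²−6²)/(2·3·6) = 0.5000; θ_2 = 59.9992° (elbow-up)
β = atan2(7.9169,0.5684) = 85.8937°; ψ = atan2(5.1961,6.0001) = 40.8928°
θ_1 = β − ψ = 45.0008°
θ_3 = φ − θ_1 − θ_2 = -90.0000° (wrapped to (-180°,180°])

45.001 59.999 -90.000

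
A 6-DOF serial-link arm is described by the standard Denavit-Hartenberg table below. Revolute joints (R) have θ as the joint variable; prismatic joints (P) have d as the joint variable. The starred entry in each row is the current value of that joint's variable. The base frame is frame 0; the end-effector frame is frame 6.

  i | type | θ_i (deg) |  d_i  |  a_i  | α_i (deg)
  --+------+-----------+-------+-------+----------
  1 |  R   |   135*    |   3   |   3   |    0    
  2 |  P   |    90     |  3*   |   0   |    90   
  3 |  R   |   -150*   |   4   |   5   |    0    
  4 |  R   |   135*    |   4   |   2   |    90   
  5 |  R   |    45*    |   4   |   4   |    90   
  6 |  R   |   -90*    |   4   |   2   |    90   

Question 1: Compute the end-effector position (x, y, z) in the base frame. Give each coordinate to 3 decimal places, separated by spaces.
-9.580 5.976 -0.414

after link 1: o_1 = (-2.1213, 2.1213, 3.0000)
after link 2: o_2 = (-2.1213, 2.1213, 6.0000)
after link 3: o_3 = (-1.8879, 8.0116, 3.5000)
after link 4: o_4 = (-6.0823, 9.4740, 2.9824)
after link 5: o_5 = (-9.2821, 10.2742, -1.6134)
after link 6: o_6 = (-9.5800, 5.9763, -0.4136)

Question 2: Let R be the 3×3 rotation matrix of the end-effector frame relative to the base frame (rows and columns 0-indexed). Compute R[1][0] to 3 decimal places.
-0.183

End-effector x-axis (col 0 of R) = (-0.1830,-0.1830,0.9659)
R[1][0] = -0.1830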